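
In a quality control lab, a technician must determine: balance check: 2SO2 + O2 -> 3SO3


Equation: 2SO2 + O2 -> 3SO3
Check atoms: O: 6≠9, S: 2≠3
Not balanced

No, not balanced


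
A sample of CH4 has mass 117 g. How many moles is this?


M(CH4) = 16.04 g/mol
n = mass/M = 117/16.04 = 7.2943 mol

7.2943 mol


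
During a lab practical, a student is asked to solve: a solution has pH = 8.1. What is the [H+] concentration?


[H+] = 10^(-pH) = 10^(-8.1)
= 7.94×10^-9 M

7.94×10^-9 M


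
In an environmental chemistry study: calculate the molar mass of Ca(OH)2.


M(Ca(OH)2) = 1×40.08 + 2×16.0 + 2×1.008
= 40.08 + 32.0 + 2.02
= 74.1 g/mol

74.1 g/mol


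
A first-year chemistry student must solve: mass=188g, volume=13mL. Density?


ρ = mass/volume
= 188/13
= 14.462 g/mL

14.462 g/mL


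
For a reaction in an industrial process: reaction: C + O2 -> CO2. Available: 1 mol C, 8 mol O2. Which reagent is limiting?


Mole ratio available / coefficient:
  C: 1/1 = 1.000
  O2: 8/1 = 8.000
Smaller ratio is limiting.

C


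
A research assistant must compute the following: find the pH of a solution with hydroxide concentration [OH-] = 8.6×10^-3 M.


pOH = -log10([OH-]) = -log10(8.6×10^-3)
= 3 - log10(8.6) = 2.07
pH = 14 - pOH = 14 - 2.07 = 11.93

11.93


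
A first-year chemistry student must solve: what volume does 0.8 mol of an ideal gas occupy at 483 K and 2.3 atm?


PV = nRT  (R = 0.08206 L·atm/(mol·K))
V = nRT/P = 0.8×0.08206×483/2.3
= 13.786 L

13.786 L


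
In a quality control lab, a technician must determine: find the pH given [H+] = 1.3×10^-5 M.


pH = -log10([H+]) = -log10(1.3×10^-5)
= 5 - log10(1.3)
= 5 - 0.11
= 4.89

4.89


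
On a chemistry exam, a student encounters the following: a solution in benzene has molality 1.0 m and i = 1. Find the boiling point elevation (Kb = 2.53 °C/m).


ΔTb = Kb × m × i
= 2.53 × 1.0 × 1
= 2.53 °C

2.53 °C


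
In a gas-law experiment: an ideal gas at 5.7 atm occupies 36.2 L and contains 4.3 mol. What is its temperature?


PV = nRT  (R = 0.08206 L·atm/(mol·K))
T = PV/(nR) = 5.7×36.2/(4.3×0.08206)
= 206.34/0.352858
= 584.77 K

584.77 K


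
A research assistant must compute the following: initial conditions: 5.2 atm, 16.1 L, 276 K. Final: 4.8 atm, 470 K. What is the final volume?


P1V1/T1 = P2V2/T2
V2 = P1V1T2/(T1P2)
= 5.2×16.1×470/(276×4.8)
= 29.701 L

29.701 L


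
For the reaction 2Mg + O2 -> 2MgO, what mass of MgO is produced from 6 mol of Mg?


Mole ratio MgO:Mg = 2:2
n(MgO) = 6 × 2/2 = 6.000 mol
mass = 6.000 × 40.31 = 241.86 g

241.86 g


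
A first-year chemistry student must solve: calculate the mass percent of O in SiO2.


M(SiO2) = 1×28.09 + 2×16.0 = 60.09 g/mol
Mass of O = 2 × 16.0 = 32.00 g/mol
% O = 32.00/60.09 × 100 = 53.25%

53.25%


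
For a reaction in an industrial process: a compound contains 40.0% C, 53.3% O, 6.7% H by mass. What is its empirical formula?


Assume 100 g sample. Moles of each element:
  C: 40.0/12.01 = 3.331 mol
  O: 53.3/16.0 = 3.331 mol
  H: 6.7/1.008 = 6.647 mol
Divide by smallest (3.331):
  C: 3.331/3.331 = 1.0
  O: 3.331/3.331 = 1.0
  H: 6.647/3.331 = 2.0
Empirical formula: CH2O

CH2O


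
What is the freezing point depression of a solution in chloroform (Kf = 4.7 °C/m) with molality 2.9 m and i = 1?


ΔTf = Kf × m × i
= 4.7 × 2.9 × 1
= 13.63 °C

13.63 °C


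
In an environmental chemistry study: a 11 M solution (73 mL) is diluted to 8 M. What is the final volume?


C1V1 = C2V2
11 × 73 = 8 × V2
V2 = 803/8 = 100.38 mL

100.38 mL


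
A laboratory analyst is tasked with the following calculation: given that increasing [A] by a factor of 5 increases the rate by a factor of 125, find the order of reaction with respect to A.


rate ∝ [A]^n
5^n = 125 → n = 3
Order in A: 3

3


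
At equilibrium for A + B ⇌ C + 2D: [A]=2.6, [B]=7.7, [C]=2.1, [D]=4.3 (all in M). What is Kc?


Kc = [C][D]^2/([A][B])
= (2.1^1 × 4.3^2)/(2.6^1 × 7.7^1)
= 38.829/20.02
= 1.940

1.940


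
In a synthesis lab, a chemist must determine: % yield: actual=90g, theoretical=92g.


% yield = actual/theoretical × 100
= 90/92 × 100
= 97.83%

97.83%


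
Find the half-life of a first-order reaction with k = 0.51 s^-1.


t½ = ln2/k = 0.693147/(0.51 s^-1)
= 1.359 s

1.359 s


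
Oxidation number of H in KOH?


H is +1 with nonmetals
Oxidation number: +1

+1


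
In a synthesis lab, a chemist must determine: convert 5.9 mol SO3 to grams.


M(SO3) = 80.07 g/mol
mass = n × M = 5.9 × 80.07 = 472.41 g

472.41 g


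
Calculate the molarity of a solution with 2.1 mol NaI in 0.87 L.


M = n/V = 2.1/0.87 = 2.414 mol/L

2.414 M


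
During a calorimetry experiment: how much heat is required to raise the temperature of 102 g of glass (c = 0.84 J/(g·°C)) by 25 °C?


q = mcΔT = 102 × 0.84 × 25
= 2142.00 J

2142.00 J


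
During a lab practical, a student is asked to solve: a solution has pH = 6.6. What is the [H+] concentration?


[H+] = 10^(-pH) = 10^(-6.6)
= 2.51×10^-7 M

2.51×10^-7 M


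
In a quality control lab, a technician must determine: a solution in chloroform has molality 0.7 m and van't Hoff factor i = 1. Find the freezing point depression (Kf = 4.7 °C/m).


ΔTf = Kf × m × i
= 4.7 × 0.7 × 1
= 3.29 °C

3.29 °C


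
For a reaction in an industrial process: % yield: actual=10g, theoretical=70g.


% yield = actual/theoretical × 100
= 10/70 × 100
= 14.29%

14.29%


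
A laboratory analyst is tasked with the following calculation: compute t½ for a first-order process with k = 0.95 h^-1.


t½ = ln2/k = 0.693147/(0.95 h^-1)
= 0.7296 h

0.7296 h


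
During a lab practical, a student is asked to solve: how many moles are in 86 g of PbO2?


M(PbO2) = 239.2 g/mol
n = mass/M = 86/239.2 = 0.3595 mol

0.3595 mol


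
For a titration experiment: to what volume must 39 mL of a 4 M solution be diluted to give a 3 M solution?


C1V1 = C2V2
4 × 39 = 3 × V2
V2 = 156/3 = 52.0 mL

52.0 mL


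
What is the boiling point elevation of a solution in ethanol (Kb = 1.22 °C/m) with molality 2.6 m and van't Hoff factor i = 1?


ΔTb = Kb × m × i
= 1.22 × 2.6 × 1
= 3.172 °C

3.172 °C


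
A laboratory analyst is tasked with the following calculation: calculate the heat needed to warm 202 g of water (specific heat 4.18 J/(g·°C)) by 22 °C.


q = mcΔT = 202 × 4.18 × 22
= 18575.92 J

18575.92 J


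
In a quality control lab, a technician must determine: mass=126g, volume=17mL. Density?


ρ = mass/volume
= 126/17
= 7.412 g/mL

7.412 g/mL


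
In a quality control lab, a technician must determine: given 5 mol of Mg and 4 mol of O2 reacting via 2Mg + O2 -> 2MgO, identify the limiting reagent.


Mole ratio available / coefficient:
  Mg: 5/2 = 2.500
  O2: 4/1 = 4.000
Smaller ratio is limiting.

Mg


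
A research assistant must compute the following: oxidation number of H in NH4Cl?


H is +1 with nonmetals
Oxidation number: +1

+1


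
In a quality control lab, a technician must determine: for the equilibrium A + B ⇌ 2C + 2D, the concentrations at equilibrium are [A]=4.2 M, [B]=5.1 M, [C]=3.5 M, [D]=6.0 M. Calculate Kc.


Kc = [C]^2[D]^2/([A][B])
= (3.5^2 × 6.0^2)/(4.2^1 × 5.1^1)
= 441/21.42
= 20.59

20.59


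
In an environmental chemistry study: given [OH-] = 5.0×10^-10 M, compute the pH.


pOH = -log10([OH-]) = -log10(5.0×10^-10)
= 10 - log10(5.0) = 9.3
pH = 14 - pOH = 14 - 9.3 = 4.7

4.7


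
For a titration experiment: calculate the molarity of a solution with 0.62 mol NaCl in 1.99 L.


M = n/V = 0.62/1.99 = 0.312 mol/L

0.312 M


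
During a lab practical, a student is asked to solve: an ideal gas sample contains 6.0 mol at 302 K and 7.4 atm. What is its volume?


PV = nRT  (R = 0.08206 L·atm/(mol·K))
V = nRT/P = 6.0×0.08206×302/7.4
= 20.094 L

20.094 L


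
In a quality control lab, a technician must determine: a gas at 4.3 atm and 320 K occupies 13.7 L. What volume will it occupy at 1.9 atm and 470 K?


P1V1/T1 = P2V2/T2
V2 = P1V1T2/(T1P2)
= 4.3×13.7×470/(320×1.9)
= 45.539 L

45.539 L


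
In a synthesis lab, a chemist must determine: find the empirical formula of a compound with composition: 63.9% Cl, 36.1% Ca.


Assume 100 g sample. Moles of each element:
  Cl: 63.9/35.45 = 1.803 mol
  Ca: 36.1/40.08 = 0.901 mol
Divide by smallest (0.901):
  Cl: 1.803/0.901 = 2.0
  Ca: 0.901/0.901 = 1.0
Empirical formula: CaCl2

CaCl2


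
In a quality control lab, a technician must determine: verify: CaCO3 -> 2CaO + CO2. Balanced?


Equation: CaCO3 -> 2CaO + CO2
Check atoms: C: 1=1, Ca: 1≠2, O: 3≠4
Not balanced

No, not balanced


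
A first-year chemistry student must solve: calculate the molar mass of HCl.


M(HCl) = 1×1.008 + 1×35.45
= 1.01 + 35.45
= 36.46 g/mol

36.46 g/mol


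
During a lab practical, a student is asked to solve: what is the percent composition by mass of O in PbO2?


M(PbO2) = 1×207.2 + 2×16.0 = 239.20 g/mol
Mass of O = 2 × 16.0 = 32.00 g/mol
% O = 32.00/239.20 × 100 = 13.38%

13.38%


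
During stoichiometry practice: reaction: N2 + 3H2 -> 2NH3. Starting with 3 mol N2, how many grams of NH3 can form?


Mole ratio NH3:N2 = 2:1
n(NH3) = 3 × 2/1 = 6.000 mol
mass = 6.000 × 17.03 = 102.18 g

102.18 g


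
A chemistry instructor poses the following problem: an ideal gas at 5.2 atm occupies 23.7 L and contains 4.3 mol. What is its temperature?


PV = nRT  (R = 0.08206 L·atm/(mol·K))
T = PV/(nR) = 5.2×23.7/(4.3×0.08206)
= 123.24/0.352858
= 349.26 K

349.26 K


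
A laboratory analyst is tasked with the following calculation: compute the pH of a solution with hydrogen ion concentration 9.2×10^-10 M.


pH = -log10([H+]) = -log10(9.2×10^-10)
= 10 - log10(9.2)
= 10 - 0.96
= 9.04

9.04


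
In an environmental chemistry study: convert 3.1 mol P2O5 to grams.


M(P2O5) = 141.94 g/mol
mass = n × M = 3.1 × 141.94 = 440.01 g

440.01 g


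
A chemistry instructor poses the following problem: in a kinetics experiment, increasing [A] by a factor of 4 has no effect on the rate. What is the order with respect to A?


rate ∝ [A]^n
rate ∝ [A]^0
Order in A: 0

0


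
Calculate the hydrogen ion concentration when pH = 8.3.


[H+] = 10^(-pH) = 10^(-8.3)
= 5.01×10^-9 M

5.01×10^-9 M


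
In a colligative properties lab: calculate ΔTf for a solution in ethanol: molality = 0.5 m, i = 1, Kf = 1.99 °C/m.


ΔTf = Kf × m × i
= 1.99 × 0.5 × 1
= 0.995 °C

0.995 °C


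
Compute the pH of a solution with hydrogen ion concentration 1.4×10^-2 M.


pH = -log10([H+]) = -log10(1.4×10^-2)
= 2 - log10(1.4)
= 2 - 0.15
= 1.85

1.85


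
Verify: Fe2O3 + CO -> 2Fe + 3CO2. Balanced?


Equation: Fe2O3 + CO -> 2Fe + 3CO2
Check atoms: C: 1≠3, Fe: 2=2, O: 4≠6
Not balanced

No, not balanced


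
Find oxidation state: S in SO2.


x + 2(-2) = 0, so x = +4
Oxidation number: +4

+4


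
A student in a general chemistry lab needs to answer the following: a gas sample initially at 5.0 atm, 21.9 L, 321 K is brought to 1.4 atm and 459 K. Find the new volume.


P1V1/T1 = P2V2/T2
V2 = P1V1T2/(T1P2)
= 5.0×21.9×459/(321×1.4)
= 111.839 L

111.839 L


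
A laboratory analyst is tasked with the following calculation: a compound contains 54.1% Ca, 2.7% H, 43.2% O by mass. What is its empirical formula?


Assume 100 g sample. Moles of each element:
  Ca: 54.1/40.08 = 1.35 mol
  H: 2.7/1.008 = 2.679 mol
  O: 43.2/16.0 = 2.7 mol
Divide by smallest (1.35):
  Ca: 1.35/1.35 = 1.0
  H: 2.679/1.35 = 1.98
  O: 2.7/1.35 = 2.0
Empirical formula: CaO2H2

CaO2H2


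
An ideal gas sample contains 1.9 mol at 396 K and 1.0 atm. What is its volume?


PV = nRT  (R = 0.08206 L·atm/(mol·K))
V = nRT/P = 1.9×0.08206×396/1.0
= 61.742 L

61.742 L


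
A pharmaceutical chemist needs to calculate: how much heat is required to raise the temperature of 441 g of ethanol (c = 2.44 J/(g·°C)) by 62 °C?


q = mcΔT = 441 × 2.44 × 62
= 66714.48 J

66714.48 J


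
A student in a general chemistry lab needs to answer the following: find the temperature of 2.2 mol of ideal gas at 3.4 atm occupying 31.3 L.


PV = nRT  (R = 0.08206 L·atm/(mol·K))
T = PV/(nR) = 3.4×31.3/(2.2×0.08206)
= 106.42/0.180532
= 589.48 K

589.48 K


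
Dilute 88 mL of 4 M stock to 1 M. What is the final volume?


C1V1 = C2V2
4 × 88 = 1 × V2
V2 = 352/1 = 352.0 mL

352.0 mL


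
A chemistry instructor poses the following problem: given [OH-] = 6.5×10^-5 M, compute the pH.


pOH = -log10([OH-]) = -log10(6.5×10^-5)
= 5 - log10(6.5) = 4.19
pH = 14 - pOH = 14 - 4.19 = 9.81

9.81


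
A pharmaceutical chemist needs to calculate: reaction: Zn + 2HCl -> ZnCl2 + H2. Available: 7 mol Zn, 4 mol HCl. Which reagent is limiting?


Mole ratio available / coefficient:
  Zn: 7/1 = 7.000
  HCl: 4/2 = 2.000
Smaller ratio is limiting.

HCl


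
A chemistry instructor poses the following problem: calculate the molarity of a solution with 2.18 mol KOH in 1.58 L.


M = n/V = 2.18/1.58 = 1.380 mol/L

1.380 M


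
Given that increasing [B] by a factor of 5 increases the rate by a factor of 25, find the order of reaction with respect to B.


rate ∝ [B]^n
5^n = 25 → n = 2
Order in B: 2

2


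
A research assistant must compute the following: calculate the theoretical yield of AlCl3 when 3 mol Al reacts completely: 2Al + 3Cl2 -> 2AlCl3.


Mole ratio AlCl3:Al = 2:2
n(AlCl3) = 3 × 2/2 = 3.000 mol
mass = 3.000 × 133.33 = 399.99 g

399.99 g


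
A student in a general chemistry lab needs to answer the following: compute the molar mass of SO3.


M(SO3) = 1×32.07 + 3×16.0
= 32.07 + 48.0
= 80.07 g/mol

80.07 g/mol


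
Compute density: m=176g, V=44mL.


ρ = mass/volume
= 176/44
= 4.0 g/mL

4.0 g/mL


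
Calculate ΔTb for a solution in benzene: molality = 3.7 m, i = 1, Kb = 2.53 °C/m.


ΔTb = Kb × m × i
= 2.53 × 3.7 × 1
= 9.361 °C

9.361 °C


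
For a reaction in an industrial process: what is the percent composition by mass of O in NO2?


M(NO2) = 1×14.01 + 2×16.0 = 46.01 g/mol
Mass of O = 2 × 16.0 = 32.00 g/mol
% O = 32.00/46.01 × 100 = 69.55%

69.55%


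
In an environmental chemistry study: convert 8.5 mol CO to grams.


M(CO) = 28.01 g/mol
mass = n × M = 8.5 × 28.01 = 238.09 g

238.09 g


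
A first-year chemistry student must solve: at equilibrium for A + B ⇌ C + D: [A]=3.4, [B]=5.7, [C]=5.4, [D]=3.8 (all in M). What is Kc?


Kc = [C][D]/([A][B])
= (5.4^1 × 3.8^1)/(3.4^1 × 5.7^1)
= 20.52/19.38
= 1.059

1.059


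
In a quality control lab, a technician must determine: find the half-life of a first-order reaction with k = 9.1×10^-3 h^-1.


t½ = ln2/k = 0.693147/(9.1×10^-3 h^-1)
= 76.17 h

76.17 h


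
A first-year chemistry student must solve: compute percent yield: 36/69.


% yield = actual/theoretical × 100
= 36/69 × 100
= 52.17%

52.17%


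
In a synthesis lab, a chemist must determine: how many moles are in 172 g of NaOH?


M(NaOH) = 40.0 g/mol
n = mass/M = 172/40.0 = 4.3 mol

4.3 mol


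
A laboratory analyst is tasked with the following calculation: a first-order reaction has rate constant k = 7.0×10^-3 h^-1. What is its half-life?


t½ = ln2/k = 0.693147/(7.0×10^-3 h^-1)
= 99.02 h

99.02 h


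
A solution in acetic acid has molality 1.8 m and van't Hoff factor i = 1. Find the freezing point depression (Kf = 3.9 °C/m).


ΔTf = Kf × m × i
= 3.9 × 1.8 × 1
= 7.02 °C

7.02 °C


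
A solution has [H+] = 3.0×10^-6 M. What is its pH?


pH = -log10([H+]) = -log10(3.0×10^-6)
= 6 - log10(3.0)
= 6 - 0.48
= 5.52

5.52


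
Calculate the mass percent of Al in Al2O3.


M(Al2O3) = 2×26.98 + 3×16.0 = 101.96 g/mol
Mass of Al = 2 × 26.98 = 53.96 g/mol
% Al = 53.96/101.96 × 100 = 52.92%

52.92%


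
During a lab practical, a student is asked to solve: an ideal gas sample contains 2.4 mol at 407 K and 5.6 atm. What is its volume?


PV = nRT  (R = 0.08206 L·atm/(mol·K))
V = nRT/P = 2.4×0.08206×407/5.6
= 14.314 L

14.314 L


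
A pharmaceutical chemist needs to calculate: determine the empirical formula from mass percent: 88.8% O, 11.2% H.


Assume 100 g sample. Moles of each element:
  O: 88.8/16.0 = 5.55 mol
  H: 11.2/1.008 = 11.111 mol
Divide by smallest (5.55):
  O: 5.55/5.55 = 1.0
  H: 11.111/5.55 = 2.0
Empirical formula: H2O

H2O


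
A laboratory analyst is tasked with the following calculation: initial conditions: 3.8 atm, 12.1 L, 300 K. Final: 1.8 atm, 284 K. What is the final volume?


P1V1/T1 = P2V2/T2
V2 = P1V1T2/(T1P2)
= 3.8×12.1×284/(300×1.8)
= 24.182 L

24.182 L


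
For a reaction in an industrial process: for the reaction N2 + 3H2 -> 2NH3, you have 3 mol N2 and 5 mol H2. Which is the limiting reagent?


Mole ratio available / coefficient:
  N2: 3/1 = 3.000
  H2: 5/3 = 1.667
Smaller ratio is limiting.

H2


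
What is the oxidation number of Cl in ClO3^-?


x + 3(-2) = -1, so x = +5
Oxidation number: +5

+5


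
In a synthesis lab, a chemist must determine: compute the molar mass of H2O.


M(H2O) = 2×1.008 + 1×16.0
= 2.02 + 16.0
= 18.02 g/mol

18.02 g/mol


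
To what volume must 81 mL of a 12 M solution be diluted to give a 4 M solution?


C1V1 = C2V2
12 × 81 = 4 × V2
V2 = 972/4 = 243.0 mL

243.0 mL


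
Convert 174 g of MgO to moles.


M(MgO) = 40.31 g/mol
n = mass/M = 174/40.31 = 4.3165 mol

4.3165 mol


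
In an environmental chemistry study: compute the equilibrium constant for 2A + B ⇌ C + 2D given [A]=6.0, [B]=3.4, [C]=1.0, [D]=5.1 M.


Kc = [C][D]^2/([A]^2[B])
= (1.0^1 × 5.1^2)/(6.0^2 × 3.4^1)
= 26.01/122.4
= 0.2125

0.2125


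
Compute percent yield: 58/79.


% yield = actual/theoretical × 100
= 58/79 × 100
= 73.42%

73.42%


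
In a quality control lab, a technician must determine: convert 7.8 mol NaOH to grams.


M(NaOH) = 40.0 g/mol
mass = n × M = 7.8 × 40.0 = 312.00 g

312.00 g


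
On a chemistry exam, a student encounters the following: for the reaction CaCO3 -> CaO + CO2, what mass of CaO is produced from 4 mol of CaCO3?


Mole ratio CaO:CaCO3 = 1:1
n(CaO) = 4 × 1/1 = 4.000 mol
mass = 4.000 × 56.08 = 224.32 g

224.32 g


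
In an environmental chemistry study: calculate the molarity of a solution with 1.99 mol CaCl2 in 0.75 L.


M = n/V = 1.99/0.75 = 2.653 mol/L

2.653 M


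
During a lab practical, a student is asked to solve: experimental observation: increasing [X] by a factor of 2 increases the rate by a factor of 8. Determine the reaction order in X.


rate ∝ [X]^n
2^n = 8 → n = 3
Order in X: 3

3


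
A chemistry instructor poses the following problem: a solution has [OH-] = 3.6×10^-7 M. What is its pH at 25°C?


pOH = -log10([OH-]) = -log10(3.6×10^-7)
= 7 - log10(3.6) = 6.44
pH = 14 - pOH = 14 - 6.44 = 7.56

7.56


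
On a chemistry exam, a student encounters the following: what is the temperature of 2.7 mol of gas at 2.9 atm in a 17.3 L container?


PV = nRT  (R = 0.08206 L·atm/(mol·K))
T = PV/(nR) = 2.9×17.3/(2.7×0.08206)
= 50.17/0.221562
= 226.44 K

226.44 K


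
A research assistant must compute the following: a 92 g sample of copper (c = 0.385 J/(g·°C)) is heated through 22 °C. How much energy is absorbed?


q = mcΔT = 92 × 0.385 × 22
= 779.24 J

779.24 J


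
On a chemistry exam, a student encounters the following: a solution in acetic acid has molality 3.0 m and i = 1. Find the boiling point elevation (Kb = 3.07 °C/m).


ΔTb = Kb × m × i
= 3.07 × 3.0 × 1
= 9.21 °C

9.21 °C


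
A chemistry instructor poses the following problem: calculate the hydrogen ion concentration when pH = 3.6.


[H+] = 10^(-pH) = 10^(-3.6)
= 2.51×10^-4 M

2.51×10^-4 M


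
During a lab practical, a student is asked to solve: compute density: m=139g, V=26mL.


ρ = mass/volume
= 139/26
= 5.346 g/mL

5.346 g/mL


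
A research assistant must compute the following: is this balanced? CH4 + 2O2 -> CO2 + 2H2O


Equation: CH4 + 2O2 -> CO2 + 2H2O
Check atoms: C: 1=1, H: 4=4, O: 4=4
Balanced

Yes, balanced


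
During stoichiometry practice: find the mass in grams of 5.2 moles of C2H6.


M(C2H6) = 30.07 g/mol
mass = n × M = 5.2 × 30.07 = 156.36 g

156.36 g


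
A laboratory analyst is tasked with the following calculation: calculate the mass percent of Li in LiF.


M(LiF) = 1×6.94 + 1×19.0 = 25.94 g/mol
Mass of Li = 1 × 6.94 = 6.94 g/mol
% Li = 6.94/25.94 × 100 = 26.75%

26.75%


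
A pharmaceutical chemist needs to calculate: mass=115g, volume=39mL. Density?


ρ = mass/volume
= 115/39
= 2.949 g/mL

2.949 g/mL


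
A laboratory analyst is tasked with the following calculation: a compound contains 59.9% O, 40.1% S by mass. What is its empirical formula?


Assume 100 g sample. Moles of each element:
  O: 59.9/16.0 = 3.744 mol
  S: 40.1/32.07 = 1.25 mol
Divide by smallest (1.25):
  O: 3.744/1.25 = 3.0
  S: 1.25/1.25 = 1.0
Empirical formula: SO3

SO3


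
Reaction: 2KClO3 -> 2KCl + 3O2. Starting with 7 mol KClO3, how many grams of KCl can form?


Mole ratio KCl:KClO3 = 2:2
n(KCl) = 7 × 2/2 = 7.000 mol
mass = 7.000 × 74.55 = 521.85 g

521.85 g


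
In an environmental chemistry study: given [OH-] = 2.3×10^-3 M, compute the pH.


pOH = -log10([OH-]) = -log10(2.3×10^-3)
= 3 - log10(2.3) = 2.64
pH = 14 - pOH = 14 - 2.64 = 11.36

11.36


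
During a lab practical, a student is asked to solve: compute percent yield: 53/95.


% yield = actual/theoretical × 100
= 53/95 × 100
= 55.79%

55.79%


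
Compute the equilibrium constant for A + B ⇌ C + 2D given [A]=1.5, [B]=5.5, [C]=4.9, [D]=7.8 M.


Kc = [C][D]^2/([A][B])
= (4.9^1 × 7.8^2)/(1.5^1 × 5.5^1)
= 298.116/8.25
= 36.14

36.14


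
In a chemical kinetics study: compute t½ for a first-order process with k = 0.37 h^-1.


t½ = ln2/k = 0.693147/(0.37 h^-1)
= 1.873 h

1.873 h


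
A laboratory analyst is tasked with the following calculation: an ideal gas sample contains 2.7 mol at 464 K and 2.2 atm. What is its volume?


PV = nRT  (R = 0.08206 L·atm/(mol·K))
V = nRT/P = 2.7×0.08206×464/2.2
= 46.729 L

46.729 L


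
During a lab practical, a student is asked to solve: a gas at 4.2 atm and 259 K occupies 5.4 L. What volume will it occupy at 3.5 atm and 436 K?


P1V1/T1 = P2V2/T2
V2 = P1V1T2/(T1P2)
= 4.2×5.4×436/(259×3.5)
= 10.908 L

10.908 L


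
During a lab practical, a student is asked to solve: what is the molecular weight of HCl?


M(HCl) = 1×1.008 + 1×35.45
= 1.01 + 35.45
= 36.46 g/mol

36.46 g/mol


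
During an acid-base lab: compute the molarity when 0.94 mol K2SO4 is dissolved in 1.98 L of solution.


M = n/V = 0.94/1.98 = 0.475 mol/L

0.475 M


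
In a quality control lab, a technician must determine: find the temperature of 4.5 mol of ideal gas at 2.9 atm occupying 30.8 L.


PV = nRT  (R = 0.08206 L·atm/(mol·K))
T = PV/(nR) = 2.9×30.8/(4.5×0.08206)
= 89.32/0.369270
= 241.88 K

241.88 K


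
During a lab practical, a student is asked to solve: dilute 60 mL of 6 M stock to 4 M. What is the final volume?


C1V1 = C2V2
6 × 60 = 4 × V2
V2 = 360/4 = 90.0 mL

90.0 mL


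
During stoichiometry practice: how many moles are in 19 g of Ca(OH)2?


M(Ca(OH)2) = 74.1 g/mol
n = mass/M = 19/74.1 = 0.2564 mol

0.2564 mol


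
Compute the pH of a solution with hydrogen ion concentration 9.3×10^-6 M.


pH = -log10([H+]) = -log10(9.3×10^-6)
= 6 - log10(9.3)
= 6 - 0.97
= 5.03

5.03


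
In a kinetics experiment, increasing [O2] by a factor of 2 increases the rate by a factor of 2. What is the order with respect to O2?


rate ∝ [O2]^n
2^n = 2 → n = 1
Order in O2: 1

1


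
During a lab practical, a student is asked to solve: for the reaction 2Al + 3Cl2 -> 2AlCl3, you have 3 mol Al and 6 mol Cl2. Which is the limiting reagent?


Mole ratio available / coefficient:
  Al: 3/2 = 1.500
  Cl2: 6/3 = 2.000
Smaller ratio is limiting.

Al


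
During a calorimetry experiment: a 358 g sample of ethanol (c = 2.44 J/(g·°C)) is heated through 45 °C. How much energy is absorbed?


q = mcΔT = 358 × 2.44 × 45
= 39308.40 J

39308.40 J


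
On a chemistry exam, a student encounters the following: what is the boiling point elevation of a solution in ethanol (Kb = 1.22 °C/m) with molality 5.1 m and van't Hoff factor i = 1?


ΔTb = Kb × m × i
= 1.22 × 5.1 × 1
= 6.222 °C

6.222 °C


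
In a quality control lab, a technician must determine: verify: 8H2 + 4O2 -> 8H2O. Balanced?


Equation: 8H2 + 4O2 -> 8H2O
Check atoms: H: 16=16, O: 8=8
Balanced

Yes, balanced


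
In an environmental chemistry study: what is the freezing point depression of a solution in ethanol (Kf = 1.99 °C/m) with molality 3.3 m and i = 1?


ΔTf = Kf × m × i
= 1.99 × 3.3 × 1
= 6.567 °C

6.567 °C


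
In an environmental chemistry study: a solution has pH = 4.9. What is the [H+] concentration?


[H+] = 10^(-pH) = 10^(-4.9)
= 1.26×10^-5 M

1.26×10^-5 M


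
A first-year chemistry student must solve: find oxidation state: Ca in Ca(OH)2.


Group 2 metal: +2
Oxidation number: +2

+2


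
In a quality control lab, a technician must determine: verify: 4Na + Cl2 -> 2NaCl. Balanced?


Equation: 4Na + Cl2 -> 2NaCl
Check atoms: Cl: 2=2, Na: 4≠2
Not balanced

No, not balanced


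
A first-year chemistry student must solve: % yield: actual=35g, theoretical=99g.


% yield = actual/theoretical × 100
= 35/99 × 100
= 35.35%

35.35%


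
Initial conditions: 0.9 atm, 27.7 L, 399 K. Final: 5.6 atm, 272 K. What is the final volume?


P1V1/T1 = P2V2/T2
V2 = P1V1T2/(T1P2)
= 0.9×27.7×272/(399×5.6)
= 3.035 L

3.035 L


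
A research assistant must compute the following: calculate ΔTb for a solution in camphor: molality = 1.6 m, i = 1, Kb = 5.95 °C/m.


ΔTb = Kb × m × i
= 5.95 × 1.6 × 1
= 9.52 °C

9.52 °C


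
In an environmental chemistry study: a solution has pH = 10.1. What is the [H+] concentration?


[H+] = 10^(-pH) = 10^(-10.1)
= 7.94×10^-11 M

7.94×10^-11 M


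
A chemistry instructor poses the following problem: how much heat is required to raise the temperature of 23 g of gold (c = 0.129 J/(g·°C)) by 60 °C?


q = mcΔT = 23 × 0.129 × 60
= 178.02 J

178.02 J


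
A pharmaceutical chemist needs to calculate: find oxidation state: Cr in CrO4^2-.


x + 4(-2) = -2, so x = +6
Oxidation number: +6

+6


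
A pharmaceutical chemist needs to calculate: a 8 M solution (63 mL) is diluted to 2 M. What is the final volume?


C1V1 = C2V2
8 × 63 = 2 × V2
V2 = 504/2 = 252.0 mL

252.0 mL


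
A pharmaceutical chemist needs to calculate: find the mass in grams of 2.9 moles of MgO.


M(MgO) = 40.31 g/mol
mass = n × M = 2.9 × 40.31 = 116.90 g

116.90 g


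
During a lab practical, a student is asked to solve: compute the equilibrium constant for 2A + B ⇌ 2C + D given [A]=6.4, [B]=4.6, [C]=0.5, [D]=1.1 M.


Kc = [C]^2[D]/([A]^2[B])
= (0.5^2 × 1.1^1)/(6.4^2 × 4.6^1)
= 0.275/188.416
= 0.001460

0.001460


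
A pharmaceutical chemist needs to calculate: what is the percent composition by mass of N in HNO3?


M(HNO3) = 1×1.008 + 1×14.01 + 3×16.0 = 63.018 g/mol
Mass of N = 1 × 14.01 = 14.01 g/mol
% N = 14.01/63.018 × 100 = 22.23%

22.23%


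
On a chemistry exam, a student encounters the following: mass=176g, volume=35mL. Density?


ρ = mass/volume
= 176/35
= 5.029 g/mL

5.029 g/mL


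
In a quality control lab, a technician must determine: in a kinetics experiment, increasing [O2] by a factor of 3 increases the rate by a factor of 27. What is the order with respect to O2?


rate ∝ [O2]^n
3^n = 27 → n = 3
Order in O2: 3

3


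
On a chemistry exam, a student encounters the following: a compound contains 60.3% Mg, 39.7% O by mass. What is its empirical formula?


Assume 100 g sample. Moles of each element:
  Mg: 60.3/24.31 = 2.48 mol
  O: 39.7/16.0 = 2.481 mol
Divide by smallest (2.48):
  Mg: 2.48/2.48 = 1.0
  O: 2.481/2.48 = 1.0
Empirical formula: MgO

MgO


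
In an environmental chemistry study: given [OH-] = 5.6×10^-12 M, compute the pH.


pOH = -log10([OH-]) = -log10(5.6×10^-12)
= 12 - log10(5.6) = 11.25
pH = 14 - pOH = 14 - 11.25 = 2.75

2.75


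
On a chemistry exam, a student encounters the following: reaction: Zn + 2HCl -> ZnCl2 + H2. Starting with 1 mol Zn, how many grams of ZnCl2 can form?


Mole ratio ZnCl2:Zn = 1:1
n(ZnCl2) = 1 × 1/1 = 1.000 mol
mass = 1.000 × 136.28 = 136.28 g

136.28 g


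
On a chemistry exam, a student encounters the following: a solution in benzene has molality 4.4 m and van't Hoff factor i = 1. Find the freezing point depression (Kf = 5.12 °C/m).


ΔTf = Kf × m × i
= 5.12 × 4.4 × 1
= 22.528 °C

22.528 °C


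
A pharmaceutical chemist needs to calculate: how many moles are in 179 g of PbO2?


M(PbO2) = 239.2 g/mol
n = mass/M = 179/239.2 = 0.7483 mol

0.7483 mol


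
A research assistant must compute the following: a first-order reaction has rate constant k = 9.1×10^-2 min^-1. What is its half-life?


t½ = ln2/k = 0.693147/(9.1×10^-2 min^-1)
= 7.617 min

7.617 min


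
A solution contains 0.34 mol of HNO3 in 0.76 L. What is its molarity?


M = n/V = 0.34/0.76 = 0.447 mol/L

0.447 M


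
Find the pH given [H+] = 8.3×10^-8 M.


pH = -log10([H+]) = -log10(8.3×10^-8)
= 8 - log10(8.3)
= 8 - 0.92
= 7.08

7.08


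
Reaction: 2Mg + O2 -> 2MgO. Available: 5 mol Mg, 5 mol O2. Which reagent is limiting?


Mole ratio available / coefficient:
  Mg: 5/2 = 2.500
  O2: 5/1 = 5.000
Smaller ratio is limiting.

Mg


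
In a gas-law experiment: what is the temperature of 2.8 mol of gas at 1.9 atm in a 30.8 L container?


PV = nRT  (R = 0.08206 L·atm/(mol·K))
T = PV/(nR) = 1.9×30.8/(2.8×0.08206)
= 58.52/0.229768
= 254.69 K

254.69 K


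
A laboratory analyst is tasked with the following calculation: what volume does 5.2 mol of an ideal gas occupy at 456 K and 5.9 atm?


PV = nRT  (R = 0.08206 L·atm/(mol·K))
V = nRT/P = 5.2×0.08206×456/5.9
= 32.98 L

32.98 L


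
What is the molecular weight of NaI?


M(NaI) = 1×22.99 + 1×126.9
= 22.99 + 126.9
= 149.89 g/mol

149.89 g/mol


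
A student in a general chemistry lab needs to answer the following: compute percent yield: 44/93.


% yield = actual/theoretical × 100
= 44/93 × 100
= 47.31%

47.31%


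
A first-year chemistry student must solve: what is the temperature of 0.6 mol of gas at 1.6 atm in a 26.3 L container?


PV = nRT  (R = 0.08206 L·atm/(mol·K))
T = PV/(nR) = 1.6×26.3/(0.6×0.08206)
= 42.08/0.049236
= 854.66 K

854.66 K


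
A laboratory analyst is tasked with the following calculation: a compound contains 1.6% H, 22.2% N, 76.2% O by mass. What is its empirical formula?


Assume 100 g sample. Moles of each element:
  H: 1.6/1.008 = 1.587 mol
  N: 22.2/14.01 = 1.585 mol
  O: 76.2/16.0 = 4.763 mol
Divide by smallest (1.585):
  H: 1.587/1.585 = 1.0
  N: 1.585/1.585 = 1.0
  O: 4.763/1.585 = 3.01
Empirical formula: HNO3

HNO3


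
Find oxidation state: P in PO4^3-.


x + 4(-2) = -3, so x = +5
Oxidation number: +5

+5


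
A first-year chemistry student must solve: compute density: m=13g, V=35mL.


ρ = mass/volume
= 13/35
= 0.371 g/mL

0.371 g/mL


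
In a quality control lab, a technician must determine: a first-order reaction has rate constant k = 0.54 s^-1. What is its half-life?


t½ = ln2/k = 0.693147/(0.54 s^-1)
= 1.284 s

1.284 s


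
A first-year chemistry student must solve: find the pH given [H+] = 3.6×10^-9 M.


pH = -log10([H+]) = -log10(3.6×10^-9)
= 9 - log10(3.6)
= 9 - 0.56
= 8.44

8.44


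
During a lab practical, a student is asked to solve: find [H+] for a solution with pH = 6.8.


[H+] = 10^(-pH) = 10^(-6.8)
= 1.58×10^-7 M

1.58×10^-7 M


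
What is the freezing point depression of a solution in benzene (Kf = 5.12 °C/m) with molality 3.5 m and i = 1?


ΔTf = Kf × m × i
= 5.12 × 3.5 × 1
= 17.92 °C

17.92 °C


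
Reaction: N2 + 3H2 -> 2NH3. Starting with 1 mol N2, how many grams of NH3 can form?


Mole ratio NH3:N2 = 2:1
n(NH3) = 1 × 2/1 = 2.000 mol
mass = 2.000 × 17.03 = 34.06 g

34.06 g


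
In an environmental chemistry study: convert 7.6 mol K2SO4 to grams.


M(K2SO4) = 174.27 g/mol
mass = n × M = 7.6 × 174.27 = 1324.45 g

1324.45 g


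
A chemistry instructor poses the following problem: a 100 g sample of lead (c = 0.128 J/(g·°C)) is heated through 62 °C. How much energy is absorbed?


q = mcΔT = 100 × 0.128 × 62
= 793.60 J

793.60 J


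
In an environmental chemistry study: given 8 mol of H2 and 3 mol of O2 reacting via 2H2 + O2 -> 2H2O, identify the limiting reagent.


Mole ratio available / coefficient:
  H2: 8/2 = 4.000
  O2: 3/1 = 3.000
Smaller ratio is limiting.

O2


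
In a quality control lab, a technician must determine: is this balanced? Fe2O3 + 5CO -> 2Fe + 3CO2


Equation: Fe2O3 + 5CO -> 2Fe + 3CO2
Check atoms: C: 5≠3, Fe: 2=2, O: 8≠6
Not balanced

No, not balanced


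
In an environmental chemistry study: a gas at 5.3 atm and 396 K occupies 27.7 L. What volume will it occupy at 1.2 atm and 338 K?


P1V1/T1 = P2V2/T2
V2 = P1V1T2/(T1P2)
= 5.3×27.7×338/(396×1.2)
= 104.423 L

104.423 L


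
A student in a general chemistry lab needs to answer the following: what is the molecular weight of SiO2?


M(SiO2) = 1×28.09 + 2×16.0
= 28.09 + 32.0
= 60.09 g/mol

60.09 g/mol


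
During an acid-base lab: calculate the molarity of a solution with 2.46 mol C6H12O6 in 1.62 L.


M = n/V = 2.46/1.62 = 1.519 mol/L

1.519 M


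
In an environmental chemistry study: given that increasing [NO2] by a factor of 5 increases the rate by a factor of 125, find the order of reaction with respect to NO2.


rate ∝ [NO2]^n
5^n = 125 → n = 3
Order in NO2: 3

3


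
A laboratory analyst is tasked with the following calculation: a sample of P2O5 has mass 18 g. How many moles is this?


M(P2O5) = 141.94 g/mol
n = mass/M = 18/141.94 = 0.1268 mol

0.1268 mol


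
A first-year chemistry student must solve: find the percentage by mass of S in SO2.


M(SO2) = 1×32.07 + 2×16.0 = 64.07 g/mol
Mass of S = 1 × 32.07 = 32.07 g/mol
% S = 32.07/64.07 × 100 = 50.05%

50.05%


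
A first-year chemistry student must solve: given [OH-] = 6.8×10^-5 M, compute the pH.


pOH = -log10([OH-]) = -log10(6.8×10^-5)
= 5 - log10(6.8) = 4.17
pH = 14 - pOH = 14 - 4.17 = 9.83

9.83


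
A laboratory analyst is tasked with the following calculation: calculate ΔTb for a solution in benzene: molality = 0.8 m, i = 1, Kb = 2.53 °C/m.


ΔTb = Kb × m × i
= 2.53 × 0.8 × 1
= 2.024 °C

2.024 °C


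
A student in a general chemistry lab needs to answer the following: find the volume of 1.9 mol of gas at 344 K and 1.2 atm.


PV = nRT  (R = 0.08206 L·atm/(mol·K))
V = nRT/P = 1.9×0.08206×344/1.2
= 44.695 L

44.695 L


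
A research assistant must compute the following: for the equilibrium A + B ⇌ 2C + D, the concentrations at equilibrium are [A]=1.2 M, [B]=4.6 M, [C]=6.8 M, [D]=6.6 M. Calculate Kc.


Kc = [C]^2[D]/([A][B])
= (6.8^2 × 6.6^1)/(1.2^1 × 4.6^1)
= 305.184/5.52
= 55.29

55.29


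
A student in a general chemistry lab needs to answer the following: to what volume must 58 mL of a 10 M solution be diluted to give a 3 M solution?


C1V1 = C2V2
10 × 58 = 3 × V2
V2 = 580/3 = 193.33 mL

193.33 mL


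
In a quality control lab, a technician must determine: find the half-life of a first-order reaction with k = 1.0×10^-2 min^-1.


t½ = ln2/k = 0.693147/(1.0×10^-2 min^-1)
= 69.31 min

69.31 min


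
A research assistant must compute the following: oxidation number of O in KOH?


O is usually -2
Oxidation number: -2

-2


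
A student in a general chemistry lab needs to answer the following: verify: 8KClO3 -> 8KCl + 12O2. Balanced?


Equation: 8KClO3 -> 8KCl + 12O2
Check atoms: Cl: 8=8, K: 8=8, O: 24=24
Balanced

Yes, balanced


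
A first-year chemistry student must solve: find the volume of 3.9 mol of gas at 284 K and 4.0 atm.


PV = nRT  (R = 0.08206 L·atm/(mol·K))
V = nRT/P = 3.9×0.08206×284/4.0
= 22.722 L

22.722 L


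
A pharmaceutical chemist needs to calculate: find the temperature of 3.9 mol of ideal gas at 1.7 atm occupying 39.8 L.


PV = nRT  (R = 0.08206 L·atm/(mol·K))
T = PV/(nR) = 1.7×39.8/(3.9×0.08206)
= 67.66/0.320034
= 211.42 K

211.42 K


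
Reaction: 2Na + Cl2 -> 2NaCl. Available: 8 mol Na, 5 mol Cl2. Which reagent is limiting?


Mole ratio available / coefficient:
  Na: 8/2 = 4.000
  Cl2: 5/1 = 5.000
Smaller ratio is limiting.

Na


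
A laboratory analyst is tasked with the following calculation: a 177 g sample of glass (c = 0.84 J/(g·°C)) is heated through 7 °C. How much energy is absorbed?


q = mcΔT = 177 × 0.84 × 7
= 1040.76 J

1040.76 J


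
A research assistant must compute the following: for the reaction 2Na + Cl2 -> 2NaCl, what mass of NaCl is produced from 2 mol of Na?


Mole ratio NaCl:Na = 2:2
n(NaCl) = 2 × 2/2 = 2.000 mol
mass = 2.000 × 58.44 = 116.88 g

116.88 g


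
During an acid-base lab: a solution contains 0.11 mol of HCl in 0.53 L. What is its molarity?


M = n/V = 0.11/0.53 = 0.208 mol/L

0.208 M


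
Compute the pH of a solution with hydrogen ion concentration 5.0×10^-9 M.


pH = -log10([H+]) = -log10(5.0×10^-9)
= 9 - log10(5.0)
= 9 - 0.7
= 8.3

8.3


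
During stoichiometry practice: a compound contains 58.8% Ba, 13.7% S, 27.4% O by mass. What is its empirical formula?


Assume 100 g sample. Moles of each element:
  Ba: 58.8/137.33 = 0.428 mol
  S: 13.7/32.07 = 0.427 mol
  O: 27.4/16.0 = 1.712 mol
Divide by smallest (0.427):
  Ba: 0.428/0.427 = 1.0
  S: 0.427/0.427 = 1.0
  O: 1.712/0.427 = 4.01
Empirical formula: BaSO4

BaSO4


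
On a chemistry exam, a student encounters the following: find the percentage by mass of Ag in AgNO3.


M(AgNO3) = 1×107.87 + 1×14.01 + 3×16.0 = 169.88 g/mol
Mass of Ag = 1 × 107.87 = 107.87 g/mol
% Ag = 107.87/169.88 × 100 = 63.50%

63.50%


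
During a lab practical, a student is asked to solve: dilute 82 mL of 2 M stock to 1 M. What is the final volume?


C1V1 = C2V2
2 × 82 = 1 × V2
V2 = 164/1 = 164.0 mL

164.0 mL


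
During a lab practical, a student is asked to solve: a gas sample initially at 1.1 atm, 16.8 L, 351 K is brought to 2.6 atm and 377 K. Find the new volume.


P1V1/T1 = P2V2/T2
V2 = P1V1T2/(T1P2)
= 1.1×16.8×377/(351×2.6)
= 7.634 L

7.634 L


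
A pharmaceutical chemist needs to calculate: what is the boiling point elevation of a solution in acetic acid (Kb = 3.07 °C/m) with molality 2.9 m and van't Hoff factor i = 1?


ΔTb = Kb × m × i
= 3.07 × 2.9 × 1
= 8.903 °C

8.903 °C


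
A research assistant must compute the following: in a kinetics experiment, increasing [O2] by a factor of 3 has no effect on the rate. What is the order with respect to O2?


rate ∝ [O2]^n
rate ∝ [O2]^0
Order in O2: 0

0


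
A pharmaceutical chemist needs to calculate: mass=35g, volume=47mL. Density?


ρ = mass/volume
= 35/47
= 0.745 g/mL

0.745 g/mL


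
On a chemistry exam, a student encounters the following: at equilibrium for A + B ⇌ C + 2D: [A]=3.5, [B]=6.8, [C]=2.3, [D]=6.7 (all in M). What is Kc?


Kc = [C][D]^2/([A][B])
= (2.3^1 × 6.7^2)/(3.5^1 × 6.8^1)
= 103.247/23.8
= 4.338

4.338


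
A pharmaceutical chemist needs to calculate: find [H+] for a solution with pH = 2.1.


[H+] = 10^(-pH) = 10^(-2.1)
= 7.94×10^-3 M

7.94×10^-3 M
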